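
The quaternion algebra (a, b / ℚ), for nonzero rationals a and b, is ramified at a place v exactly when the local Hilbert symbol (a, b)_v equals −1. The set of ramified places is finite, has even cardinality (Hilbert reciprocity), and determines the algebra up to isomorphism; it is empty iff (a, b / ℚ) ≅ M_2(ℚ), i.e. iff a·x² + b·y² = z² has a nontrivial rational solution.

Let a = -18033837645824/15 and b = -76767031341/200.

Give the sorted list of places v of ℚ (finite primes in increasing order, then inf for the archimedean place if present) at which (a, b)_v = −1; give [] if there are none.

[3, 5, 11, inf]

(a, b) ≡ (-390, -858) mod (ℚ^×)²; places V = {2, 3, 5, 7, 11, 13, ∞}.
(a,b)_13: α=5, u≡12; β=3, v≡10 (mod 13); (12|13)=+1, (10|13)=+1; sign (−1)^0·+1^3·+1^5 = +1.
(a,b)_11: α=2, u≡10; β=1, v≡8 (mod 11); (10|11)=-1, (8|11)=-1; sign (−1)^0·-1^1·-1^2 = -1.
(a,b)_7: α=2, u≡4; β=6, v≡6 (mod 7); (4|7)=+1, (6|7)=-1; sign (−1)^0·+1^6·-1^2 = +1.
(a,b)_2: α=13, β=-3; u≡5, v≡3 (mod 8); ε(u)ε(v)=0·1, αω(v)=13·1, βω(u)=-3·1; sum ≡ 0  ⇒  +1.
(a,b)_3: α=-1, u≡2; β=3, v≡2 (mod 3); (2|3)=-1, (2|3)=-1; sign (−1)^1·-1^3·-1^-1 = -1.
(a,b)_5: α=-1, u≡2; β=-2, v≡3 (mod 5); (2|5)=-1, (3|5)=-1; sign (−1)^0·-1^-2·-1^-1 = -1.
(a,b)_∞: sgn(-390)=−, sgn(-858)=−, so -1.
(-390, -858 / ℚ) ramifies at {3, 5, 11, ∞}: a division algebra.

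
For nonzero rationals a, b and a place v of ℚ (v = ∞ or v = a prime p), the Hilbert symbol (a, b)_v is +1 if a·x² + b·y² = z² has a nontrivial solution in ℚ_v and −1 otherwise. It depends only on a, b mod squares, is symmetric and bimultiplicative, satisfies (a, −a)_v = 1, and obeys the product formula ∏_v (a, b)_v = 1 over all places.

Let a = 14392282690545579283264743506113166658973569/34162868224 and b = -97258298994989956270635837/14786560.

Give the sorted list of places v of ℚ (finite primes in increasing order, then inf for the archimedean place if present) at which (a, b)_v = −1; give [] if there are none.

[11, 31]

Mod squares: a ≡ 1971321, b ≡ -38130. Check v ∈ {∞, 2, 3, 5, 11, 17, 19, 29, 31, 41, 47}.
v=11: a=11^3·(≡2), b=11^2·(≡7) mod 11; (2|11)=-1, (7|11)=-1; (−1)^{3·2·5}·(-1)^2·(-1)^3 = -1.
v=17: a=17^6·(≡15), b=17^4·(≡16) mod 17; (15|17)=+1, (16|17)=+1; (−1)^{6·4·8}·(+1)^4·(+1)^6 = +1.
v=19: a=19^-4·(≡8), b=19^-2·(≡18) mod 19; (8|19)=-1, (18|19)=-1; (−1)^{-4·-2·9}·(-1)^-2·(-1)^-4 = +1.
v=47: a=47^3·(≡11), b=47^2·(≡4) mod 47; (11|47)=-1, (4|47)=+1; (−1)^{3·2·23}·(-1)^2·(+1)^3 = +1.
v=2: v_2(a)=-18, v_2(b)=-13; units ≡ 1, 7 (mod 8); ε·ε+αω+βω = 0·1+-18·0+-13·0 ≡ 0  ⇒  (a,b)_2 = +1.
v=41: a=41^5·(≡17), b=41^3·(≡22) mod 41; (17|41)=-1, (22|41)=-1; (−1)^{5·3·20}·(-1)^3·(-1)^5 = +1.
v=∞: 1971321 > 0 and -38130 < 0  ⇒  (a,b)_∞ = +1.
v=31: a=31^5·(≡14), b=31^3·(≡5) mod 31; (14|31)=+1, (5|31)=+1; (−1)^{5·3·15}·(+1)^3·(+1)^5 = -1.
v=5: a=5^0·(≡1), b=5^-1·(≡4) mod 5; (1|5)=+1, (4|5)=+1; (−1)^{0·-1·2}·(+1)^-1·(+1)^0 = +1.
v=29: a=29^6·(≡8), b=29^4·(≡6) mod 29; (8|29)=-1, (6|29)=+1; (−1)^{6·4·14}·(-1)^4·(+1)^6 = +1.
v=3: a=3^7·(≡2), b=3^1·(≡1) mod 3; (2|3)=-1, (1|3)=+1; (−1)^{7·1·1}·(-1)^1·(+1)^7 = +1.
(1971321, -38130 / ℚ) ramifies at {11, 31}: a division algebra.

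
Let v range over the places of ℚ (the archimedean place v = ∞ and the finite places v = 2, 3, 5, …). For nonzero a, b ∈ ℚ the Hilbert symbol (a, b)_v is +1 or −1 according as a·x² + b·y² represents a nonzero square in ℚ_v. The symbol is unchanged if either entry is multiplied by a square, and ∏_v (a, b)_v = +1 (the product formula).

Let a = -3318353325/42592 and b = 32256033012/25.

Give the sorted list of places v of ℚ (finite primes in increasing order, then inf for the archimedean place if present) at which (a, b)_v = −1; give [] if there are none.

(a, b) ≡ (-2926, 37) mod (ℚ^×)²; places V = {2, 3, 5, 7, 11, 19, 37, ∞}.
(a,b)_3: α=6, u≡2; β=2, v≡1 (mod 3); (2|3)=-1, (1|3)=+1; sign (−1)^0·-1^2·+1^6 = +1.
(a,b)_7: α=1, u≡1; β=2, v≡1 (mod 7); (1|7)=+1, (1|7)=+1; sign (−1)^0·+1^2·+1^1 = +1.
(a,b)_19: α=1, u≡11; β=2, v≡10 (mod 19); (11|19)=+1, (10|19)=-1; sign (−1)^0·+1^2·-1^1 = -1.
(a,b)_∞: sgn(-2926)=−, sgn(37)=+, so +1.
(a,b)_2: α=-5, β=2; u≡1, v≡5 (mod 8); ε(u)ε(v)=0·0, αω(v)=-5·1, βω(u)=2·0; sum ≡ 1  ⇒  -1.
(a,b)_5: α=2, u≡1; β=-2, v≡2 (mod 5); (1|5)=+1, (2|5)=-1; sign (−1)^0·+1^-2·-1^2 = +1.
(a,b)_11: α=-3, u≡1; β=0, v≡9 (mod 11); (1|11)=+1, (9|11)=+1; sign (−1)^0·+1^0·+1^-3 = +1.
(a,b)_37: α=2, u≡26; β=3, v≡28 (mod 37); (26|37)=+1, (28|37)=+1; sign (−1)^0·+1^3·+1^2 = +1.
(-2926, 37 / ℚ) ramifies at {2, 19}: a division algebra.

[2, 19]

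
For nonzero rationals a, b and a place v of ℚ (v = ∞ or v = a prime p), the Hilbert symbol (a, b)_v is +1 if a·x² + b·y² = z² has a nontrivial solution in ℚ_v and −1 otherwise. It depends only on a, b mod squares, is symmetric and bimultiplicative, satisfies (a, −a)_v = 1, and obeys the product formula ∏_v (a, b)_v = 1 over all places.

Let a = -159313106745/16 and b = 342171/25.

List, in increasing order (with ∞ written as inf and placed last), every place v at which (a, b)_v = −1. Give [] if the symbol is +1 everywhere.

[2, 29]

Mod squares: a ≡ -345, b ≡ 38019. Check v ∈ {∞, 2, 3, 5, 13, 19, 23, 29}.
v=5: a=5^1·(≡1), b=5^-2·(≡1) mod 5; (1|5)=+1, (1|5)=+1; (−1)^{1·-2·2}·(+1)^-2·(+1)^1 = +1.
v=∞: -345 < 0 and 38019 > 0  ⇒  (a,b)_∞ = +1.
v=3: a=3^3·(≡2), b=3^3·(≡1) mod 3; (2|3)=-1, (1|3)=+1; (−1)^{3·3·1}·(-1)^3·(+1)^3 = +1.
v=19: a=19^2·(≡5), b=19^1·(≡9) mod 19; (5|19)=+1, (9|19)=+1; (−1)^{2·1·9}·(+1)^1·(+1)^2 = +1.
v=2: v_2(a)=-4, v_2(b)=0; units ≡ 7, 3 (mod 8); ε·ε+αω+βω = 1·1+-4·1+0·0 ≡ 1  ⇒  (a,b)_2 = -1.
v=29: a=29^2·(≡19), b=29^1·(≡1) mod 29; (19|29)=-1, (1|29)=+1; (−1)^{2·1·14}·(-1)^1·(+1)^2 = -1.
v=23: a=23^1·(≡13), b=23^1·(≡21) mod 23; (13|23)=+1, (21|23)=-1; (−1)^{1·1·11}·(+1)^1·(-1)^1 = +1.
v=13: a=13^2·(≡8), b=13^0·(≡2) mod 13; (8|13)=-1, (2|13)=-1; (−1)^{2·0·6}·(-1)^0·(-1)^2 = +1.
(-345, 38019 / ℚ) ramifies at {2, 29}: a division algebra.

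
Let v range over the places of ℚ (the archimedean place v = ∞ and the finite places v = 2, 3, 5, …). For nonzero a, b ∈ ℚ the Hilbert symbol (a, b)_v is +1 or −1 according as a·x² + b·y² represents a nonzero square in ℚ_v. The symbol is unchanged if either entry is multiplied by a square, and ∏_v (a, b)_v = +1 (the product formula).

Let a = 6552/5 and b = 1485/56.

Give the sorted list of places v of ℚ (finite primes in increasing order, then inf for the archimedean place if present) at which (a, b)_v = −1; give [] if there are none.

Mod squares: a ≡ 910, b ≡ 2310. Check v ∈ {∞, 2, 3, 5, 7, 11, 13}.
v=13: a=13^1·(≡2), b=13^0·(≡4) mod 13; (2|13)=-1, (4|13)=+1; (−1)^{1·0·6}·(-1)^0·(+1)^1 = +1.
v=5: a=5^-1·(≡2), b=5^1·(≡2) mod 5; (2|5)=-1, (2|5)=-1; (−1)^{-1·1·2}·(-1)^1·(-1)^-1 = +1.
v=3: a=3^2·(≡1), b=3^3·(≡2) mod 3; (1|3)=+1, (2|3)=-1; (−1)^{2·3·1}·(+1)^3·(-1)^2 = +1.
v=2: v_2(a)=3, v_2(b)=-3; units ≡ 7, 3 (mod 8); ε·ε+αω+βω = 1·1+3·1+-3·0 ≡ 0  ⇒  (a,b)_2 = +1.
v=∞: 910 > 0 and 2310 > 0  ⇒  (a,b)_∞ = +1.
v=11: a=11^0·(≡8), b=11^1·(≡3) mod 11; (8|11)=-1, (3|11)=+1; (−1)^{0·1·5}·(-1)^1·(+1)^0 = -1.
v=7: a=7^1·(≡1), b=7^-1·(≡1) mod 7; (1|7)=+1, (1|7)=+1; (−1)^{1·-1·3}·(+1)^-1·(+1)^1 = -1.
Ram(910, 2310) = {7, 11}; no ℚ_7-point on the conic.

[7, 11]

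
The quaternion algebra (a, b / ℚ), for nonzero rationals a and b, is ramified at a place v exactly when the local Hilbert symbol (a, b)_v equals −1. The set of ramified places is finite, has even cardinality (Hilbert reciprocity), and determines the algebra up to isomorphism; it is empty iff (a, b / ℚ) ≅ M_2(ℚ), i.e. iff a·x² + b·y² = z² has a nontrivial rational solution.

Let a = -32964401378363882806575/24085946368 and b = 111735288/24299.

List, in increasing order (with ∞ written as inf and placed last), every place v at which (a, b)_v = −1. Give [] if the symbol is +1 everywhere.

[11, 23]

(a, b) ≡ (-506, 8602) mod (ℚ^×)²; places V = {2, 3, 5, 7, 11, 17, 23, 41, 47, ∞}.
(a,b)_7: α=6, u≡3; β=2, v≡3 (mod 7); (3|7)=-1, (3|7)=-1; sign (−1)^0·-1^2·-1^6 = +1.
(a,b)_5: α=2, u≡4; β=0, v≡2 (mod 5); (4|5)=+1, (2|5)=-1; sign (−1)^0·+1^0·-1^2 = +1.
(a,b)_2: α=-13, β=3; u≡3, v≡5 (mod 8); ε(u)ε(v)=1·0, αω(v)=-13·1, βω(u)=3·1; sum ≡ 0  ⇒  +1.
(a,b)_17: α=4, u≡4; β=1, v≡15 (mod 17); (4|17)=+1, (15|17)=+1; sign (−1)^0·+1^1·+1^4 = +1.
(a,b)_41: α=2, u≡22; β=0, v≡9 (mod 41); (22|41)=-1, (9|41)=+1; sign (−1)^0·-1^0·+1^2 = +1.
(a,b)_3: α=8, u≡1; β=6, v≡1 (mod 3); (1|3)=+1, (1|3)=+1; sign (−1)^0·+1^6·+1^8 = +1.
(a,b)_11: α=-3, u≡4; β=-1, v≡3 (mod 11); (4|11)=+1, (3|11)=+1; sign (−1)^1·+1^-1·+1^-3 = -1.
(a,b)_47: α=-2, u≡5; β=-2, v≡28 (mod 47); (5|47)=-1, (28|47)=+1; sign (−1)^0·-1^-2·+1^-2 = +1.
(a,b)_23: α=3, u≡18; β=1, v≡8 (mod 23); (18|23)=+1, (8|23)=+1; sign (−1)^1·+1^1·+1^3 = -1.
(a,b)_∞: sgn(-506)=−, sgn(8602)=+, so +1.
Ram(-506, 8602) = {11, 23}; no ℚ_11-point on the conic.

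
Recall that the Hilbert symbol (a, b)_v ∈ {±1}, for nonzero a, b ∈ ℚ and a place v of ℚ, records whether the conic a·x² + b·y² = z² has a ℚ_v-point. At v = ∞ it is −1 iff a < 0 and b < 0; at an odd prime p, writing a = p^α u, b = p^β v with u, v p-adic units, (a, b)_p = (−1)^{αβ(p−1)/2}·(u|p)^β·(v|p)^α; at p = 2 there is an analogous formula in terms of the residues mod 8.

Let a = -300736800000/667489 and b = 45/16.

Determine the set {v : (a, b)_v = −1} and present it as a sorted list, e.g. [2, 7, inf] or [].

[3, 7, 13, 17]

(a, b) ≡ (-23205, 5) mod (ℚ^×)²; places V = {2, 3, 5, 7, 13, 17, 19, 43, ∞}.
(a,b)_7: α=1, u≡3; β=0, v≡5 (mod 7); (3|7)=-1, (5|7)=-1; sign (−1)^0·-1^0·-1^1 = -1.
(a,b)_17: α=1, u≡5; β=0, v≡6 (mod 17); (5|17)=-1, (6|17)=-1; sign (−1)^0·-1^0·-1^1 = -1.
(a,b)_13: α=1, u≡12; β=0, v≡2 (mod 13); (12|13)=+1, (2|13)=-1; sign (−1)^0·+1^0·-1^1 = -1.
(a,b)_2: α=8, β=-4; u≡3, v≡5 (mod 8); ε(u)ε(v)=1·0, αω(v)=8·1, βω(u)=-4·1; sum ≡ 0  ⇒  +1.
(a,b)_5: α=5, u≡1; β=1, v≡4 (mod 5); (1|5)=+1, (4|5)=+1; sign (−1)^0·+1^1·+1^5 = +1.
(a,b)_3: α=5, u≡2; β=2, v≡2 (mod 3); (2|3)=-1, (2|3)=-1; sign (−1)^0·-1^2·-1^5 = -1.
(a,b)_∞: sgn(-23205)=−, sgn(5)=+, so +1.
(a,b)_19: α=-2, u≡14; β=0, v≡4 (mod 19); (14|19)=-1, (4|19)=+1; sign (−1)^0·-1^0·+1^-2 = +1.
(a,b)_43: α=-2, u≡36; β=0, v≡27 (mod 43); (36|43)=+1, (27|43)=-1; sign (−1)^0·+1^0·-1^-2 = +1.
Ram(-23205, 5) = {3, 7, 13, 17}; no ℚ_3-point on the conic.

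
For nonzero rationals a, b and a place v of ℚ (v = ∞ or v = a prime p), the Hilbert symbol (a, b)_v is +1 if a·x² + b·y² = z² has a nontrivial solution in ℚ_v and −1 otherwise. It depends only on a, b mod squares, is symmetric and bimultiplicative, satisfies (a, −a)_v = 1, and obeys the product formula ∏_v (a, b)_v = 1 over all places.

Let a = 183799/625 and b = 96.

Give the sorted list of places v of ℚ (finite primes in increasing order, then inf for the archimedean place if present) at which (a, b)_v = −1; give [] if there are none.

(a, b) ≡ (31, 6) mod (ℚ^×)²; places V = {2, 3, 5, 7, 11, 31, ∞}.
(a,b)_∞: sgn(31)=+, sgn(6)=+, so +1.
(a,b)_31: α=1, u≡14; β=0, v≡3 (mod 31); (14|31)=+1, (3|31)=-1; sign (−1)^0·+1^0·-1^1 = -1.
(a,b)_11: α=2, u≡5; β=0, v≡8 (mod 11); (5|11)=+1, (8|11)=-1; sign (−1)^0·+1^0·-1^2 = +1.
(a,b)_5: α=-4, u≡4; β=0, v≡1 (mod 5); (4|5)=+1, (1|5)=+1; sign (−1)^0·+1^0·+1^-4 = +1.
(a,b)_2: α=0, β=5; u≡7, v≡3 (mod 8); ε(u)ε(v)=1·1, αω(v)=0·1, βω(u)=5·0; sum ≡ 1  ⇒  -1.
(a,b)_7: α=2, u≡3; β=0, v≡5 (mod 7); (3|7)=-1, (5|7)=-1; sign (−1)^0·-1^0·-1^2 = +1.
(a,b)_3: α=0, u≡1; β=1, v≡2 (mod 3); (1|3)=+1, (2|3)=-1; sign (−1)^0·+1^1·-1^0 = +1.
(31, 6 / ℚ) ramifies at {2, 31}: a division algebra.

[2, 31]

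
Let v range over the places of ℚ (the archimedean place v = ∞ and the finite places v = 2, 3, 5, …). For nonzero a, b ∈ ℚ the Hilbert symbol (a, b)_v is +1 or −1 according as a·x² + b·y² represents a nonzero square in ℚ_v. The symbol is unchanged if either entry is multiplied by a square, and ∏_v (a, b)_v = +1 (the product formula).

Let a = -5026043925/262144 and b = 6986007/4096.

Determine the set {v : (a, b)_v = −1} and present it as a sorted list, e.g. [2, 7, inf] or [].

[2, 7]

(a, b) ≡ (-37, 7) mod (ℚ^×)²; places V = {2, 3, 5, 7, 37, ∞}.
(a,b)_2: α=-18, β=-12; u≡3, v≡7 (mod 8); ε(u)ε(v)=1·1, αω(v)=-18·0, βω(u)=-12·1; sum ≡ 1  ⇒  -1.
(a,b)_7: α=2, u≡5; β=1, v≡4 (mod 7); (5|7)=-1, (4|7)=+1; sign (−1)^0·-1^1·+1^2 = -1.
(a,b)_∞: sgn(-37)=−, sgn(7)=+, so +1.
(a,b)_5: α=2, u≡2; β=0, v≡2 (mod 5); (2|5)=-1, (2|5)=-1; sign (−1)^0·-1^0·-1^2 = +1.
(a,b)_3: α=4, u≡2; β=6, v≡1 (mod 3); (2|3)=-1, (1|3)=+1; sign (−1)^0·-1^6·+1^4 = +1.
(a,b)_37: α=3, u≡28; β=2, v≡7 (mod 37); (28|37)=+1, (7|37)=+1; sign (−1)^0·+1^2·+1^3 = +1.
|Ram(-37, 7)| = 2, even; anisotropic at {2, 7}.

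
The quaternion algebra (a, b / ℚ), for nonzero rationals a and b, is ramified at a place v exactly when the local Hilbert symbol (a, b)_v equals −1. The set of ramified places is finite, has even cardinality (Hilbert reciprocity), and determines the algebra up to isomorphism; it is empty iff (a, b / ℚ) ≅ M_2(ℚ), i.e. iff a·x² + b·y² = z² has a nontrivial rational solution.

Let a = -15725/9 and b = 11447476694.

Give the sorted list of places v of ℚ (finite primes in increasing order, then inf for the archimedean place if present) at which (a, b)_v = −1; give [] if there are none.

(a, b) ≡ (-629, 28934) mod (ℚ^×)²; places V = {2, 3, 5, 17, 23, 37, ∞}.
(a,b)_23: α=0, u≡11; β=1, v≡12 (mod 23); (11|23)=-1, (12|23)=+1; sign (−1)^0·-1^1·+1^0 = -1.
(a,b)_17: α=1, u≡3; β=3, v≡1 (mod 17); (3|17)=-1, (1|17)=+1; sign (−1)^0·-1^3·+1^1 = -1.
(a,b)_∞: sgn(-629)=−, sgn(28934)=+, so +1.
(a,b)_2: α=0, β=1; u≡3, v≡3 (mod 8); ε(u)ε(v)=1·1, αω(v)=0·1, βω(u)=1·1; sum ≡ 0  ⇒  +1.
(a,b)_5: α=2, u≡4; β=0, v≡4 (mod 5); (4|5)=+1, (4|5)=+1; sign (−1)^0·+1^0·+1^2 = +1.
(a,b)_37: α=1, u≡35; β=3, v≡2 (mod 37); (35|37)=-1, (2|37)=-1; sign (−1)^0·-1^3·-1^1 = +1.
(a,b)_3: α=-2, u≡1; β=0, v≡2 (mod 3); (1|3)=+1, (2|3)=-1; sign (−1)^0·+1^0·-1^-2 = +1.
|Ram(-629, 28934)| = 2, even; anisotropic at {17, 23}.

[17, 23]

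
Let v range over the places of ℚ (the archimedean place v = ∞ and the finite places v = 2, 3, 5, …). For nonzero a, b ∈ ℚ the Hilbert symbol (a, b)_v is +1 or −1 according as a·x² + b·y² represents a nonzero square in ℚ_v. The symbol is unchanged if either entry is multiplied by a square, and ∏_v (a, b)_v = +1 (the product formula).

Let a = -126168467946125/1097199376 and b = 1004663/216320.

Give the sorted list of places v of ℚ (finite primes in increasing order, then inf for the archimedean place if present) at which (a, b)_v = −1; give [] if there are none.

Mod squares: a ≡ -5, b ≡ 115. Check v ∈ {∞, 2, 5, 7, 11, 13, 19, 23}.
v=2: v_2(a)=-4, v_2(b)=-8; units ≡ 3, 3 (mod 8); ε·ε+αω+βω = 1·1+-4·1+-8·1 ≡ 1  ⇒  (a,b)_2 = -1.
v=13: a=13^-4·(≡6), b=13^-2·(≡6) mod 13; (6|13)=-1, (6|13)=-1; (−1)^{-4·-2·6}·(-1)^-2·(-1)^-4 = +1.
v=11: a=11^4·(≡8), b=11^2·(≡4) mod 11; (8|11)=-1, (4|11)=+1; (−1)^{4·2·5}·(-1)^2·(+1)^4 = +1.
v=∞: -5 < 0 and 115 > 0  ⇒  (a,b)_∞ = +1.
v=23: a=23^2·(≡13), b=23^1·(≡10) mod 23; (13|23)=+1, (10|23)=-1; (−1)^{2·1·11}·(+1)^1·(-1)^2 = +1.
v=7: a=7^-4·(≡2), b=7^0·(≡5) mod 7; (2|7)=+1, (5|7)=-1; (−1)^{-4·0·3}·(+1)^0·(-1)^-4 = +1.
v=5: a=5^3·(≡1), b=5^-1·(≡2) mod 5; (1|5)=+1, (2|5)=-1; (−1)^{3·-1·2}·(+1)^-1·(-1)^3 = -1.
v=19: a=19^4·(≡14), b=19^2·(≡17) mod 19; (14|19)=-1, (17|19)=+1; (−1)^{4·2·9}·(-1)^2·(+1)^4 = +1.
(-5, 115 / ℚ) ramifies at {2, 5}: a division algebra.

[2, 5]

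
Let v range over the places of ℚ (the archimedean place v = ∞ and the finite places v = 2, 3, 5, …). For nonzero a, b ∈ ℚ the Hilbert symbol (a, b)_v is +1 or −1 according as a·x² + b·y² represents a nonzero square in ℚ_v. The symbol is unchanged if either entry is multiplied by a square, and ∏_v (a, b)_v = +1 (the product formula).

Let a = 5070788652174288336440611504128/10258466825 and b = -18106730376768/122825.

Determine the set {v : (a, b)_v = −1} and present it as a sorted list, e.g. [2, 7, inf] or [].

[2, 3, 17, 23, 29, 37]

Mod squares: a ≡ 11339, b ≡ -43401. Check v ∈ {∞, 2, 3, 5, 11, 17, 19, 23, 29, 37}.
v=11: a=11^4·(≡4), b=11^4·(≡9) mod 11; (4|11)=+1, (9|11)=+1; (−1)^{4·4·5}·(+1)^4·(+1)^4 = +1.
v=5: a=5^-2·(≡1), b=5^-2·(≡4) mod 5; (1|5)=+1, (4|5)=+1; (−1)^{-2·-2·2}·(+1)^-2·(+1)^-2 = +1.
v=2: v_2(a)=16, v_2(b)=6; units ≡ 3, 7 (mod 8); ε·ε+αω+βω = 1·1+16·0+6·1 ≡ 1  ⇒  (a,b)_2 = -1.
v=3: a=3^4·(≡2), b=3^3·(≡2) mod 3; (2|3)=-1, (2|3)=-1; (−1)^{4·3·1}·(-1)^3·(-1)^4 = -1.
v=23: a=23^5·(≡5), b=23^1·(≡11) mod 23; (5|23)=-1, (11|23)=-1; (−1)^{5·1·11}·(-1)^1·(-1)^5 = -1.
v=19: a=19^2·(≡2), b=19^0·(≡3) mod 19; (2|19)=-1, (3|19)=-1; (−1)^{2·0·9}·(-1)^0·(-1)^2 = +1.
v=29: a=29^5·(≡14), b=29^2·(≡10) mod 29; (14|29)=-1, (10|29)=-1; (−1)^{5·2·14}·(-1)^2·(-1)^5 = -1.
v=∞: 11339 > 0 and -43401 < 0  ⇒  (a,b)_∞ = +1.
v=17: a=17^-7·(≡1), b=17^-3·(≡7) mod 17; (1|17)=+1, (7|17)=-1; (−1)^{-7·-3·8}·(+1)^-3·(-1)^-7 = -1.
v=37: a=37^2·(≡19), b=37^1·(≡7) mod 37; (19|37)=-1, (7|37)=+1; (−1)^{2·1·18}·(-1)^1·(+1)^2 = -1.
(11339, -43401 / ℚ) ramifies at {2, 3, 17, 23, 29, 37}: a division algebra.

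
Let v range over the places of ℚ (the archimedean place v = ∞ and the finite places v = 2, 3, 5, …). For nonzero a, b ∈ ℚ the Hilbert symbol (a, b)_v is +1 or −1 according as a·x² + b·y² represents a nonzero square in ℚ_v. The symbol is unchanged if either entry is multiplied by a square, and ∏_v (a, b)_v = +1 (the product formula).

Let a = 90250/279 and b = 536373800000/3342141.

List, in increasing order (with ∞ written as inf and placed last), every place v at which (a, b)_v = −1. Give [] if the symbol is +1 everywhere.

[2, 5, 11, 23]

Mod squares: a ≡ 310, b ≡ 12666445. Check v ∈ {∞, 2, 3, 5, 11, 17, 19, 23, 31}.
v=∞: 310 > 0 and 12666445 > 0  ⇒  (a,b)_∞ = +1.
v=31: a=31^-1·(≡1), b=31^-1·(≡17) mod 31; (1|31)=+1, (17|31)=-1; (−1)^{-1·-1·15}·(+1)^-1·(-1)^-1 = +1.
v=23: a=23^0·(≡7), b=23^1·(≡3) mod 23; (7|23)=-1, (3|23)=+1; (−1)^{0·1·11}·(-1)^1·(+1)^0 = -1.
v=2: v_2(a)=1, v_2(b)=6; units ≡ 3, 5 (mod 8); ε·ε+αω+βω = 1·0+1·1+6·1 ≡ 1  ⇒  (a,b)_2 = -1.
v=17: a=17^0·(≡2), b=17^1·(≡13) mod 17; (2|17)=+1, (13|17)=+1; (−1)^{0·1·8}·(+1)^1·(+1)^0 = +1.
v=5: a=5^3·(≡3), b=5^5·(≡1) mod 5; (3|5)=-1, (1|5)=+1; (−1)^{3·5·2}·(-1)^5·(+1)^3 = -1.
v=11: a=11^0·(≡7), b=11^-3·(≡9) mod 11; (7|11)=-1, (9|11)=+1; (−1)^{0·-3·5}·(-1)^-3·(+1)^0 = -1.
v=3: a=3^-2·(≡1), b=3^-4·(≡1) mod 3; (1|3)=+1, (1|3)=+1; (−1)^{-2·-4·1}·(+1)^-4·(+1)^-2 = +1.
v=19: a=19^2·(≡9), b=19^3·(≡3) mod 19; (9|19)=+1, (3|19)=-1; (−1)^{2·3·9}·(+1)^3·(-1)^2 = +1.
|Ram(310, 12666445)| = 4, even; anisotropic at {2, 5, 11, 23}.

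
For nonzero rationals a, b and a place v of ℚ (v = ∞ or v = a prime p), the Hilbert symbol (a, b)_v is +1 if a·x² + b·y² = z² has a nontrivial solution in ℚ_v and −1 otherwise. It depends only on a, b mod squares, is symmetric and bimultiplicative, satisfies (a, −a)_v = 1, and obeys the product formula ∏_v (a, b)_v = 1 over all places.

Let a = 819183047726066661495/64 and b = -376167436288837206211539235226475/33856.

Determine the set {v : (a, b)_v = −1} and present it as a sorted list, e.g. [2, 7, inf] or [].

(a, b) ≡ (889295, -374699) mod (ℚ^×)²; places V = {2, 3, 5, 11, 13, 19, 23, 37, 41, ∞}.
(a,b)_2: α=-6, β=-6; u≡7, v≡5 (mod 8); ε(u)ε(v)=1·0, αω(v)=-6·1, βω(u)=-6·0; sum ≡ 0  ⇒  +1.
(a,b)_13: α=2, u≡12; β=3, v≡7 (mod 13); (12|13)=+1, (7|13)=-1; sign (−1)^0·+1^3·-1^2 = +1.
(a,b)_37: α=3, u≡32; β=5, v≡36 (mod 37); (32|37)=-1, (36|37)=+1; sign (−1)^0·-1^5·+1^3 = -1.
(a,b)_23: α=1, u≡1; β=-2, v≡15 (mod 23); (1|23)=+1, (15|23)=-1; sign (−1)^0·+1^-2·-1^1 = -1.
(a,b)_19: α=3, u≡15; β=5, v≡11 (mod 19); (15|19)=-1, (11|19)=+1; sign (−1)^1·-1^5·+1^3 = +1.
(a,b)_5: α=1, u≡1; β=2, v≡1 (mod 5); (1|5)=+1, (1|5)=+1; sign (−1)^0·+1^2·+1^1 = +1.
(a,b)_41: α=2, u≡32; β=3, v≡9 (mod 41); (32|41)=+1, (9|41)=+1; sign (−1)^0·+1^3·+1^2 = +1.
(a,b)_3: α=8, u≡2; β=14, v≡1 (mod 3); (2|3)=-1, (1|3)=+1; sign (−1)^0·-1^14·+1^8 = +1.
(a,b)_∞: sgn(889295)=+, sgn(-374699)=−, so +1.
(a,b)_11: α=1, u≡10; β=2, v≡9 (mod 11); (10|11)=-1, (9|11)=+1; sign (−1)^0·-1^2·+1^1 = +1.
|Ram(889295, -374699)| = 2, even; anisotropic at {23, 37}.

[23, 37]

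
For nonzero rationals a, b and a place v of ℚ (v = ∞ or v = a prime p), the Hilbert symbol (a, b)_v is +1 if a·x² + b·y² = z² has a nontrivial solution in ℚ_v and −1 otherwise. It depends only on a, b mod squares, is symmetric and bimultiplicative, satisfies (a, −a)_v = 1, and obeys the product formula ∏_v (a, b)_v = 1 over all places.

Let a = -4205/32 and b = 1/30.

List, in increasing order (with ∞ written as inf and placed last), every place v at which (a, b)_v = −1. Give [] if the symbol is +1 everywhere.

(a, b) ≡ (-10, 30) mod (ℚ^×)²; places V = {2, 3, 5, 29, ∞}.
(a,b)_∞: sgn(-10)=−, sgn(30)=+, so +1.
(a,b)_2: α=-5, β=-1; u≡3, v≡7 (mod 8); ε(u)ε(v)=1·1, αω(v)=-5·0, βω(u)=-1·1; sum ≡ 0  ⇒  +1.
(a,b)_29: α=2, u≡8; β=0, v≡1 (mod 29); (8|29)=-1, (1|29)=+1; sign (−1)^0·-1^0·+1^2 = +1.
(a,b)_5: α=1, u≡2; β=-1, v≡1 (mod 5); (2|5)=-1, (1|5)=+1; sign (−1)^0·-1^-1·+1^1 = -1.
(a,b)_3: α=0, u≡2; β=-1, v≡1 (mod 3); (2|3)=-1, (1|3)=+1; sign (−1)^0·-1^-1·+1^0 = -1.
(-10, 30 / ℚ) ramifies at {3, 5}: a division algebra.

[3, 5]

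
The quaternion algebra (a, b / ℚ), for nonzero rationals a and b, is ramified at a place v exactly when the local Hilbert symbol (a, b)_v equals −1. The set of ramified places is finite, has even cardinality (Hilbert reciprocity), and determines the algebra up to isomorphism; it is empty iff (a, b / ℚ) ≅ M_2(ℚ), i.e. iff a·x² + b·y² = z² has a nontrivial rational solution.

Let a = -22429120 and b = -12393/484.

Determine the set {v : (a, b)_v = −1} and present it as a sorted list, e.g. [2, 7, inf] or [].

Mod squares: a ≡ -350455, b ≡ -17. Check v ∈ {∞, 2, 3, 5, 7, 11, 17, 19, 31}.
v=∞: -350455 < 0 and -17 < 0  ⇒  (a,b)_∞ = -1.
v=17: a=17^1·(≡10), b=17^1·(≡13) mod 17; (10|17)=-1, (13|17)=+1; (−1)^{1·1·8}·(-1)^1·(+1)^1 = -1.
v=31: a=31^1·(≡20), b=31^0·(≡2) mod 31; (20|31)=+1, (2|31)=+1; (−1)^{1·0·15}·(+1)^0·(+1)^1 = +1.
v=2: v_2(a)=6, v_2(b)=-2; units ≡ 1, 7 (mod 8); ε·ε+αω+βω = 0·1+6·0+-2·0 ≡ 0  ⇒  (a,b)_2 = +1.
v=7: a=7^1·(≡6), b=7^0·(≡4) mod 7; (6|7)=-1, (4|7)=+1; (−1)^{1·0·3}·(-1)^0·(+1)^1 = +1.
v=19: a=19^1·(≡9), b=19^0·(≡10) mod 19; (9|19)=+1, (10|19)=-1; (−1)^{1·0·9}·(+1)^0·(-1)^1 = -1.
v=5: a=5^1·(≡1), b=5^0·(≡3) mod 5; (1|5)=+1, (3|5)=-1; (−1)^{1·0·2}·(+1)^0·(-1)^1 = -1.
v=3: a=3^0·(≡2), b=3^6·(≡1) mod 3; (2|3)=-1, (1|3)=+1; (−1)^{0·6·1}·(-1)^6·(+1)^0 = +1.
v=11: a=11^0·(≡1), b=11^-2·(≡1) mod 11; (1|11)=+1, (1|11)=+1; (−1)^{0·-2·5}·(+1)^-2·(+1)^0 = +1.
Ram(-350455, -17) = {5, 17, 19, ∞}; no ℚ_5-point on the conic.

[5, 17, 19, inf]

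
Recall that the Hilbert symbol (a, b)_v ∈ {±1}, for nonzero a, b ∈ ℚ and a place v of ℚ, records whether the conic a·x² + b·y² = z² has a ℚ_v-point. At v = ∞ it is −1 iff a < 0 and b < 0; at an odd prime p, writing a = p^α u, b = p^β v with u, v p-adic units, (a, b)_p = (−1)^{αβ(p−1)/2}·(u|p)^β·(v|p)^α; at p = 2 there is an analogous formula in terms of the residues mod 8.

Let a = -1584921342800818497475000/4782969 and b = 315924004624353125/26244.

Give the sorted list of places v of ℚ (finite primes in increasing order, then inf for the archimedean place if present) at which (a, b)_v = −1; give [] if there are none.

[2, 7]

(a, b) ≡ (-910, 85085) mod (ℚ^×)²; places V = {2, 3, 5, 7, 11, 13, 17, ∞}.
(a,b)_7: α=9, u≡5; β=5, v≡3 (mod 7); (5|7)=-1, (3|7)=-1; sign (−1)^1·-1^5·-1^9 = -1.
(a,b)_17: α=2, u≡1; β=1, v≡7 (mod 17); (1|17)=+1, (7|17)=-1; sign (−1)^0·+1^1·-1^2 = +1.
(a,b)_13: α=5, u≡5; β=3, v≡11 (mod 13); (5|13)=-1, (11|13)=-1; sign (−1)^0·-1^3·-1^5 = +1.
(a,b)_11: α=4, u≡4; β=5, v≡2 (mod 11); (4|11)=+1, (2|11)=-1; sign (−1)^0·+1^5·-1^4 = +1.
(a,b)_5: α=5, u≡2; β=5, v≡2 (mod 5); (2|5)=-1, (2|5)=-1; sign (−1)^0·-1^5·-1^5 = +1.
(a,b)_2: α=3, β=-2; u≡1, v≡5 (mod 8); ε(u)ε(v)=0·0, αω(v)=3·1, βω(u)=-2·0; sum ≡ 1  ⇒  -1.
(a,b)_∞: sgn(-910)=−, sgn(85085)=+, so +1.
(a,b)_3: α=-14, u≡2; β=-8, v≡2 (mod 3); (2|3)=-1, (2|3)=-1; sign (−1)^0·-1^-8·-1^-14 = +1.
(-910, 85085 / ℚ) ramifies at {2, 7}: a division algebra.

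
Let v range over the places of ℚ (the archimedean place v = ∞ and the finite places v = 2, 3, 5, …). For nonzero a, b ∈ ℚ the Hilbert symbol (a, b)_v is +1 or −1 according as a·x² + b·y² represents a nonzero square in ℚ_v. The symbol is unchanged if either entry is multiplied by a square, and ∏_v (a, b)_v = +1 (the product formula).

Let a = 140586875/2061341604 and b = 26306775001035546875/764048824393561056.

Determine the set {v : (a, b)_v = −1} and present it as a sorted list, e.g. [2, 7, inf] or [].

[2, 11]

Mod squares: a ≡ 11, b ≡ 154. Check v ∈ {∞, 2, 3, 5, 7, 11, 13, 23, 29, 47}.
v=7: a=7^-2·(≡1), b=7^-1·(≡4) mod 7; (1|7)=+1, (4|7)=+1; (−1)^{-2·-1·3}·(+1)^-1·(+1)^-2 = +1.
v=3: a=3^-2·(≡2), b=3^-8·(≡1) mod 3; (2|3)=-1, (1|3)=+1; (−1)^{-2·-8·1}·(-1)^-8·(+1)^-2 = +1.
v=47: a=47^-2·(≡29), b=47^-2·(≡10) mod 47; (29|47)=-1, (10|47)=-1; (−1)^{-2·-2·23}·(-1)^-2·(-1)^-2 = +1.
v=5: a=5^4·(≡1), b=5^8·(≡1) mod 5; (1|5)=+1, (1|5)=+1; (−1)^{4·8·2}·(+1)^8·(+1)^4 = +1.
v=11: a=11^3·(≡1), b=11^9·(≡1) mod 11; (1|11)=+1, (1|11)=+1; (−1)^{3·9·5}·(+1)^9·(+1)^3 = -1.
v=2: v_2(a)=-2, v_2(b)=-5; units ≡ 3, 5 (mod 8); ε·ε+αω+βω = 1·0+-2·1+-5·1 ≡ 1  ⇒  (a,b)_2 = -1.
v=∞: 11 > 0 and 154 > 0  ⇒  (a,b)_∞ = +1.
v=23: a=23^-2·(≡17), b=23^-4·(≡6) mod 23; (17|23)=-1, (6|23)=+1; (−1)^{-2·-4·11}·(-1)^-4·(+1)^-2 = +1.
v=29: a=29^0·(≡21), b=29^-2·(≡6) mod 29; (21|29)=-1, (6|29)=+1; (−1)^{0·-2·14}·(-1)^-2·(+1)^0 = +1.
v=13: a=13^2·(≡7), b=13^4·(≡5) mod 13; (7|13)=-1, (5|13)=-1; (−1)^{2·4·6}·(-1)^4·(-1)^2 = +1.
(11, 154 / ℚ) ramifies at {2, 11}: a division algebra.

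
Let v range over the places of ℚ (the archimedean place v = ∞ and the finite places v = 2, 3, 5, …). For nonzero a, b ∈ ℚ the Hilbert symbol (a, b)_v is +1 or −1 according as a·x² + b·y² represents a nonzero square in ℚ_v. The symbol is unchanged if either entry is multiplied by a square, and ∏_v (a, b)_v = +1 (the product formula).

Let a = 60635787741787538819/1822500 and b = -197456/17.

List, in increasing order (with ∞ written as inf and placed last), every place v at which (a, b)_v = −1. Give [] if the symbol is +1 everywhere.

[2, 11, 17, 41]

(a, b) ≡ (11, -209797) mod (ℚ^×)²; places V = {2, 3, 5, 7, 11, 17, 19, 31, 41, 43, ∞}.
(a,b)_7: α=2, u≡4; β=1, v≡3 (mod 7); (4|7)=+1, (3|7)=-1; sign (−1)^0·+1^1·-1^2 = +1.
(a,b)_31: α=2, u≡13; β=0, v≡30 (mod 31); (13|31)=-1, (30|31)=-1; sign (−1)^0·-1^0·-1^2 = +1.
(a,b)_19: α=4, u≡7; β=0, v≡4 (mod 19); (7|19)=+1, (4|19)=+1; sign (−1)^0·+1^0·+1^4 = +1.
(a,b)_11: α=1, u≡9; β=0, v≡10 (mod 11); (9|11)=+1, (10|11)=-1; sign (−1)^0·+1^0·-1^1 = -1.
(a,b)_41: α=2, u≡35; β=1, v≡23 (mod 41); (35|41)=-1, (23|41)=+1; sign (−1)^0·-1^1·+1^2 = -1.
(a,b)_17: α=2, u≡7; β=-1, v≡16 (mod 17); (7|17)=-1, (16|17)=+1; sign (−1)^0·-1^-1·+1^2 = -1.
(a,b)_43: α=2, u≡38; β=1, v≡41 (mod 43); (38|43)=+1, (41|43)=+1; sign (−1)^0·+1^1·+1^2 = +1.
(a,b)_2: α=-2, β=4; u≡3, v≡3 (mod 8); ε(u)ε(v)=1·1, αω(v)=-2·1, βω(u)=4·1; sum ≡ 1  ⇒  -1.
(a,b)_5: α=-4, u≡4; β=0, v≡2 (mod 5); (4|5)=+1, (2|5)=-1; sign (−1)^0·+1^0·-1^-4 = +1.
(a,b)_3: α=-6, u≡2; β=0, v≡2 (mod 3); (2|3)=-1, (2|3)=-1; sign (−1)^0·-1^0·-1^-6 = +1.
(a,b)_∞: sgn(11)=+, sgn(-209797)=−, so +1.
(11, -209797 / ℚ) ramifies at {2, 11, 17, 41}: a division algebra.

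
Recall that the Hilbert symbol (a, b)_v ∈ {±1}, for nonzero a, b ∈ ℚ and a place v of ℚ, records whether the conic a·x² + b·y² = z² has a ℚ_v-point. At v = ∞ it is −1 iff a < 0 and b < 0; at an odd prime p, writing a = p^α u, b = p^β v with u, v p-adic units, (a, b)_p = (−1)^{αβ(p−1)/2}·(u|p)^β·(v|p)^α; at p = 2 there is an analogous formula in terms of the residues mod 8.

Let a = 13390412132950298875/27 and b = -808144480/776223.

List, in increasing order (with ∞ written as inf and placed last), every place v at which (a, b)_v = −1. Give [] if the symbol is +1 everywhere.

[3, 7]

(a, b) ≡ (62985, -17290) mod (ℚ^×)²; places V = {2, 3, 5, 7, 11, 13, 17, 19, 37, ∞}.
(a,b)_19: α=3, u≡11; β=1, v≡15 (mod 19); (11|19)=+1, (15|19)=-1; sign (−1)^1·+1^1·-1^3 = +1.
(a,b)_∞: sgn(62985)=+, sgn(-17290)=−, so +1.
(a,b)_2: α=0, β=5; u≡1, v≡3 (mod 8); ε(u)ε(v)=0·1, αω(v)=0·1, βω(u)=5·0; sum ≡ 0  ⇒  +1.
(a,b)_37: α=0, u≡26; β=-2, v≡4 (mod 37); (26|37)=+1, (4|37)=+1; sign (−1)^0·+1^-2·+1^0 = +1.
(a,b)_17: α=1, u≡2; β=0, v≡8 (mod 17); (2|17)=+1, (8|17)=+1; sign (−1)^0·+1^0·+1^1 = +1.
(a,b)_3: α=-3, u≡1; β=-4, v≡2 (mod 3); (1|3)=+1, (2|3)=-1; sign (−1)^0·+1^-4·-1^-3 = -1.
(a,b)_13: α=7, u≡1; β=3, v≡10 (mod 13); (1|13)=+1, (10|13)=+1; sign (−1)^0·+1^3·+1^7 = +1.
(a,b)_11: α=4, u≡8; β=2, v≡7 (mod 11); (8|11)=-1, (7|11)=-1; sign (−1)^0·-1^2·-1^4 = +1.
(a,b)_7: α=0, u≡5; β=-1, v≡2 (mod 7); (5|7)=-1, (2|7)=+1; sign (−1)^0·-1^-1·+1^0 = -1.
(a,b)_5: α=3, u≡3; β=1, v≡3 (mod 5); (3|5)=-1, (3|5)=-1; sign (−1)^0·-1^1·-1^3 = +1.
Ram(62985, -17290) = {3, 7}; no ℚ_3-point on the conic.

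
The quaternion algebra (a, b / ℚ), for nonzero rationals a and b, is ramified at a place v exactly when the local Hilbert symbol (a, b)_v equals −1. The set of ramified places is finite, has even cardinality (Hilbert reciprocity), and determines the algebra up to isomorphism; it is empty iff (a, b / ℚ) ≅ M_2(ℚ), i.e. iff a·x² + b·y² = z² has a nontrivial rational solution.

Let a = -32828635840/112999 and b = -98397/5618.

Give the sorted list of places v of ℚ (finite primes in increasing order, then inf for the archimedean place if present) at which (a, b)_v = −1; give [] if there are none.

[11, 13, 23, inf]

(a, b) ≡ (-279565, -26) mod (ℚ^×)²; places V = {2, 3, 5, 7, 11, 13, 17, 23, 29, 53, ∞}.
(a,b)_17: α=-3, u≡6; β=0, v≡2 (mod 17); (6|17)=-1, (2|17)=+1; sign (−1)^0·-1^0·+1^-3 = +1.
(a,b)_7: α=2, u≡2; β=0, v≡4 (mod 7); (2|7)=+1, (4|7)=+1; sign (−1)^0·+1^0·+1^2 = +1.
(a,b)_29: α=0, u≡28; β=2, v≡11 (mod 29); (28|29)=+1, (11|29)=-1; sign (−1)^0·+1^2·-1^0 = +1.
(a,b)_5: α=1, u≡3; β=0, v≡1 (mod 5); (3|5)=-1, (1|5)=+1; sign (−1)^0·-1^0·+1^1 = +1.
(a,b)_3: α=0, u≡2; β=2, v≡1 (mod 3); (2|3)=-1, (1|3)=+1; sign (−1)^0·-1^2·+1^0 = +1.
(a,b)_2: α=6, β=-1; u≡3, v≡3 (mod 8); ε(u)ε(v)=1·1, αω(v)=6·1, βω(u)=-1·1; sum ≡ 0  ⇒  +1.
(a,b)_23: α=-1, u≡18; β=0, v≡11 (mod 23); (18|23)=+1, (11|23)=-1; sign (−1)^0·+1^0·-1^-1 = -1.
(a,b)_13: α=1, u≡4; β=1, v≡5 (mod 13); (4|13)=+1, (5|13)=-1; sign (−1)^0·+1^1·-1^1 = -1.
(a,b)_53: α=0, u≡46; β=-2, v≡12 (mod 53); (46|53)=+1, (12|53)=-1; sign (−1)^0·+1^-2·-1^0 = +1.
(a,b)_∞: sgn(-279565)=−, sgn(-26)=−, so -1.
(a,b)_11: α=5, u≡8; β=0, v≡8 (mod 11); (8|11)=-1, (8|11)=-1; sign (−1)^0·-1^0·-1^5 = -1.
(-279565, -26 / ℚ) ramifies at {11, 13, 23, ∞}: a division algebra.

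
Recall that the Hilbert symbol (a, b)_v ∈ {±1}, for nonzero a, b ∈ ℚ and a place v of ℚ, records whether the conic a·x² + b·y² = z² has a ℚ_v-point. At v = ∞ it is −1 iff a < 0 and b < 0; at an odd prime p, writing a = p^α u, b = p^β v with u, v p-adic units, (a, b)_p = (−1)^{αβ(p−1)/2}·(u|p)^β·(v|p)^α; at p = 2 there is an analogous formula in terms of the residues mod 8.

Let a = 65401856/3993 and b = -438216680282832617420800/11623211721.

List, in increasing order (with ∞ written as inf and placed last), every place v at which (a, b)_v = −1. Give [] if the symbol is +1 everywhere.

(a, b) ≡ (7293, -238) mod (ℚ^×)²; places V = {2, 3, 5, 7, 11, 13, 17, 19, ∞}.
(a,b)_11: α=-3, u≡1; β=-6, v≡3 (mod 11); (1|11)=+1, (3|11)=+1; sign (−1)^0·+1^-6·+1^-3 = +1.
(a,b)_7: α=0, u≡3; β=1, v≡4 (mod 7); (3|7)=-1, (4|7)=+1; sign (−1)^0·-1^1·+1^0 = -1.
(a,b)_13: α=1, u≡8; β=4, v≡1 (mod 13); (8|13)=-1, (1|13)=+1; sign (−1)^0·-1^4·+1^1 = +1.
(a,b)_3: α=-1, u≡1; β=-8, v≡2 (mod 3); (1|3)=+1, (2|3)=-1; sign (−1)^0·+1^-8·-1^-1 = -1.
(a,b)_∞: sgn(7293)=+, sgn(-238)=−, so +1.
(a,b)_17: α=3, u≡8; β=9, v≡3 (mod 17); (8|17)=+1, (3|17)=-1; sign (−1)^0·+1^9·-1^3 = -1.
(a,b)_5: α=0, u≡2; β=2, v≡3 (mod 5); (2|5)=-1, (3|5)=-1; sign (−1)^0·-1^2·-1^0 = +1.
(a,b)_2: α=10, β=11; u≡5, v≡1 (mod 8); ε(u)ε(v)=0·0, αω(v)=10·0, βω(u)=11·1; sum ≡ 1  ⇒  -1.
(a,b)_19: α=0, u≡6; β=2, v≡17 (mod 19); (6|19)=+1, (17|19)=+1; sign (−1)^0·+1^2·+1^0 = +1.
(7293, -238 / ℚ) ramifies at {2, 3, 7, 17}: a division algebra.

[2, 3, 7, 17]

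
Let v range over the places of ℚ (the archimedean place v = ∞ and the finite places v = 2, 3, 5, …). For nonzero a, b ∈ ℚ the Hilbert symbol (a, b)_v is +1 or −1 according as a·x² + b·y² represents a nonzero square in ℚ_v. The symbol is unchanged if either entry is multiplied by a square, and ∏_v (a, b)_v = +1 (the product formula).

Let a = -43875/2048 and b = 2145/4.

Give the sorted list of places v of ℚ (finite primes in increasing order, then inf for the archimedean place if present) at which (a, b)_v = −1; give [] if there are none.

Mod squares: a ≡ -390, b ≡ 2145. Check v ∈ {∞, 2, 3, 5, 11, 13}.
v=13: a=13^1·(≡10), b=13^1·(≡12) mod 13; (10|13)=+1, (12|13)=+1; (−1)^{1·1·6}·(+1)^1·(+1)^1 = +1.
v=3: a=3^3·(≡2), b=3^1·(≡1) mod 3; (2|3)=-1, (1|3)=+1; (−1)^{3·1·1}·(-1)^1·(+1)^3 = +1.
v=5: a=5^3·(≡3), b=5^1·(≡1) mod 5; (3|5)=-1, (1|5)=+1; (−1)^{3·1·2}·(-1)^1·(+1)^3 = -1.
v=∞: -390 < 0 and 2145 > 0  ⇒  (a,b)_∞ = +1.
v=2: v_2(a)=-11, v_2(b)=-2; units ≡ 5, 1 (mod 8); ε·ε+αω+βω = 0·0+-11·0+-2·1 ≡ 0  ⇒  (a,b)_2 = +1.
v=11: a=11^0·(≡2), b=11^1·(≡2) mod 11; (2|11)=-1, (2|11)=-1; (−1)^{0·1·5}·(-1)^1·(-1)^0 = -1.
(-390, 2145 / ℚ) ramifies at {5, 11}: a division algebra.

[5, 11]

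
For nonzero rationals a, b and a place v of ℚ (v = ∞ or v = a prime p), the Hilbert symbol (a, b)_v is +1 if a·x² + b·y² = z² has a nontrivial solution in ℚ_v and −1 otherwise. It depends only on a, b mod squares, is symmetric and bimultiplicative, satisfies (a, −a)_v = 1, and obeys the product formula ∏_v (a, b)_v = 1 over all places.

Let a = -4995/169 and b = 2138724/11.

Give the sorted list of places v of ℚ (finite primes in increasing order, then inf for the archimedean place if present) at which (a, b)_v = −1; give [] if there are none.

(a, b) ≡ (-555, 72611) mod (ℚ^×)²; places V = {2, 3, 5, 7, 11, 13, 23, 37, 41, ∞}.
(a,b)_3: α=3, u≡1; β=4, v≡2 (mod 3); (1|3)=+1, (2|3)=-1; sign (−1)^0·+1^4·-1^3 = -1.
(a,b)_5: α=1, u≡4; β=0, v≡4 (mod 5); (4|5)=+1, (4|5)=+1; sign (−1)^0·+1^0·+1^1 = +1.
(a,b)_37: α=1, u≡20; β=0, v≡18 (mod 37); (20|37)=-1, (18|37)=-1; sign (−1)^0·-1^0·-1^1 = -1.
(a,b)_23: α=0, u≡11; β=1, v≡2 (mod 23); (11|23)=-1, (2|23)=+1; sign (−1)^0·-1^1·+1^0 = -1.
(a,b)_2: α=0, β=2; u≡5, v≡3 (mod 8); ε(u)ε(v)=0·1, αω(v)=0·1, βω(u)=2·1; sum ≡ 0  ⇒  +1.
(a,b)_41: α=0, u≡26; β=1, v≡16 (mod 41); (26|41)=-1, (16|41)=+1; sign (−1)^0·-1^1·+1^0 = -1.
(a,b)_∞: sgn(-555)=−, sgn(72611)=+, so +1.
(a,b)_13: α=-2, u≡10; β=0, v≡5 (mod 13); (10|13)=+1, (5|13)=-1; sign (−1)^0·+1^0·-1^-2 = +1.
(a,b)_11: α=0, u≡8; β=-1, v≡5 (mod 11); (8|11)=-1, (5|11)=+1; sign (−1)^0·-1^-1·+1^0 = -1.
(a,b)_7: α=0, u≡3; β=1, v≡6 (mod 7); (3|7)=-1, (6|7)=-1; sign (−1)^0·-1^1·-1^0 = -1.
(-555, 72611 / ℚ) ramifies at {3, 7, 11, 23, 37, 41}: a division algebra.

[3, 7, 11, 23, 37, 41]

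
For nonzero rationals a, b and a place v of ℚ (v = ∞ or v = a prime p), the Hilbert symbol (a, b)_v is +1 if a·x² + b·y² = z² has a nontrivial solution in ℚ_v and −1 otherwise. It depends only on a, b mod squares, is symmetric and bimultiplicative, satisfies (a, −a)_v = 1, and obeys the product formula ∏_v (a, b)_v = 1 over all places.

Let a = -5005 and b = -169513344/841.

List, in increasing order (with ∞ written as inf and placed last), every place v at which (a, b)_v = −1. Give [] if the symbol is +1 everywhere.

Mod squares: a ≡ -5005, b ≡ -6006. Check v ∈ {∞, 2, 3, 5, 7, 11, 13, 29}.
v=3: a=3^0·(≡2), b=3^3·(≡2) mod 3; (2|3)=-1, (2|3)=-1; (−1)^{0·3·1}·(-1)^3·(-1)^0 = -1.
v=2: v_2(a)=0, v_2(b)=7; units ≡ 3, 5 (mod 8); ε·ε+αω+βω = 1·0+0·1+7·1 ≡ 1  ⇒  (a,b)_2 = -1.
v=29: a=29^0·(≡12), b=29^-2·(≡8) mod 29; (12|29)=-1, (8|29)=-1; (−1)^{0·-2·14}·(-1)^-2·(-1)^0 = +1.
v=13: a=13^1·(≡5), b=13^1·(≡5) mod 13; (5|13)=-1, (5|13)=-1; (−1)^{1·1·6}·(-1)^1·(-1)^1 = +1.
v=11: a=11^1·(≡7), b=11^1·(≡5) mod 11; (7|11)=-1, (5|11)=+1; (−1)^{1·1·5}·(-1)^1·(+1)^1 = +1.
v=∞: -5005 < 0 and -6006 < 0  ⇒  (a,b)_∞ = -1.
v=7: a=7^1·(≡6), b=7^3·(≡6) mod 7; (6|7)=-1, (6|7)=-1; (−1)^{1·3·3}·(-1)^3·(-1)^1 = -1.
v=5: a=5^1·(≡4), b=5^0·(≡1) mod 5; (4|5)=+1, (1|5)=+1; (−1)^{1·0·2}·(+1)^0·(+1)^1 = +1.
|Ram(-5005, -6006)| = 4, even; anisotropic at {2, 3, 7, ∞}.

[2, 3, 7, inf]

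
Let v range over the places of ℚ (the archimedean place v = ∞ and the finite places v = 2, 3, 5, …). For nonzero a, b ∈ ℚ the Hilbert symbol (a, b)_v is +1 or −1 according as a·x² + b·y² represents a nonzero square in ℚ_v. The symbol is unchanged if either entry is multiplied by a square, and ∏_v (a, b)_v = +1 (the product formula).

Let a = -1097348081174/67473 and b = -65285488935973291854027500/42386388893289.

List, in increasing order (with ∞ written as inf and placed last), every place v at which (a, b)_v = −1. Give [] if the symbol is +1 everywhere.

[2, 23, 29, inf]

(a, b) ≡ (-22678, -11339) mod (ℚ^×)²; places V = {2, 3, 5, 7, 11, 17, 19, 23, 29, 37, 43, ∞}.
(a,b)_2: α=1, β=2; u≡5, v≡5 (mod 8); ε(u)ε(v)=0·0, αω(v)=1·1, βω(u)=2·1; sum ≡ 1  ⇒  -1.
(a,b)_5: α=0, u≡2; β=4, v≡4 (mod 5); (2|5)=-1, (4|5)=+1; sign (−1)^0·-1^4·+1^0 = +1.
(a,b)_29: α=3, u≡24; β=3, v≡26 (mod 29); (24|29)=+1, (26|29)=-1; sign (−1)^0·+1^3·-1^3 = -1.
(a,b)_43: α=2, u≡34; β=0, v≡4 (mod 43); (34|43)=-1, (4|43)=+1; sign (−1)^0·-1^0·+1^2 = +1.
(a,b)_17: α=-1, u≡13; β=3, v≡2 (mod 17); (13|17)=+1, (2|17)=+1; sign (−1)^0·+1^3·+1^-1 = +1.
(a,b)_19: α=0, u≡14; β=-2, v≡11 (mod 19); (14|19)=-1, (11|19)=+1; sign (−1)^0·-1^-2·+1^0 = +1.
(a,b)_11: α=0, u≡4; β=2, v≡2 (mod 11); (4|11)=+1, (2|11)=-1; sign (−1)^0·+1^2·-1^0 = +1.
(a,b)_7: α=-2, u≡1; β=-6, v≡1 (mod 7); (1|7)=+1, (1|7)=+1; sign (−1)^0·+1^-6·+1^-2 = +1.
(a,b)_37: α=0, u≡27; β=-2, v≡31 (mod 37); (27|37)=+1, (31|37)=-1; sign (−1)^0·+1^-2·-1^0 = +1.
(a,b)_3: α=-4, u≡2; β=-6, v≡1 (mod 3); (2|3)=-1, (1|3)=+1; sign (−1)^0·-1^-6·+1^-4 = +1.
(a,b)_23: α=3, u≡18; β=9, v≡8 (mod 23); (18|23)=+1, (8|23)=+1; sign (−1)^1·+1^9·+1^3 = -1.
(a,b)_∞: sgn(-22678)=−, sgn(-11339)=−, so -1.
|Ram(-22678, -11339)| = 4, even; anisotropic at {2, 23, 29, ∞}.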